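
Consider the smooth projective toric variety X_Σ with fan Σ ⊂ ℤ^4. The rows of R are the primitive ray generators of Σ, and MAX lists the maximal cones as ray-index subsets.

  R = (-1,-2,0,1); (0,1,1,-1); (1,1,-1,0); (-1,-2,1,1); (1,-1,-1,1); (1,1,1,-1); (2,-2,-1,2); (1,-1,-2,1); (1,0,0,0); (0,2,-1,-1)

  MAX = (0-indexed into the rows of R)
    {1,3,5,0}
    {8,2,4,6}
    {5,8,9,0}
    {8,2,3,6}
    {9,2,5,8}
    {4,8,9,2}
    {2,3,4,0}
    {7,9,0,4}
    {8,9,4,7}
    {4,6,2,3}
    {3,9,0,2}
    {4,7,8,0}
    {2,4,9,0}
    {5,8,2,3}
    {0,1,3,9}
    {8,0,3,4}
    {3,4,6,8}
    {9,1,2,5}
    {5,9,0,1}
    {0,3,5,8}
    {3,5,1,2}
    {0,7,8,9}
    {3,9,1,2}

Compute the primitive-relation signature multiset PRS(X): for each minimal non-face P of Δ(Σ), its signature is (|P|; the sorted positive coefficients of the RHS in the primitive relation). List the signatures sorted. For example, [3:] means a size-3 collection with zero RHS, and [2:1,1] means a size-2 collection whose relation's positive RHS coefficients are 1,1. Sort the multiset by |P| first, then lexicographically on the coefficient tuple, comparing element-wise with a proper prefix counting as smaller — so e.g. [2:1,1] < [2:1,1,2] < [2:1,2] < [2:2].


20 collections generate NE(X_Σ); each relation:

  P = {1,4}:  v_{1} + v_{4} = v_{8}  ⇒ sig = [2:1]
  P = {1,8}:  v_{1} + v_{8} = v_{5}  ⇒ sig = [2:1]
  P = {3,7}:  v_{3} + v_{7} = v_{0} + v_{4}  ⇒ sig = [2:1,1]
  P = {6,9}:  v_{6} + v_{9} = v_{2} + v_{4}  ⇒ sig = [2:1,1]
  P = {1,6}:  v_{1} + v_{6} = v_{2} + v_{3} + 2·v_{8}  ⇒ sig = [2:1,1,2]
  P = {1,7}:  v_{1} + v_{7} = v_{0} + 2·v_{8} + v_{9}  ⇒ sig = [2:1,1,2]
  P = {5,6}:  v_{5} + v_{6} = v_{2} + v_{3} + 3·v_{8}  ⇒ sig = [2:1,1,3]
  P = {5,7}:  v_{5} + v_{7} = v_{0} + 3·v_{8} + v_{9}  ⇒ sig = [2:1,1,3]
  P = {0,6}:  v_{0} + v_{6} = v_{3} + 2·v_{4}  ⇒ sig = [2:1,2]
  P = {2,7}:  v_{2} + v_{7} = 2·v_{4} + v_{9}  ⇒ sig = [2:1,2]
  P = {4,5}:  v_{4} + v_{5} = 2·v_{8}  ⇒ sig = [2:2]
  P = {6,7}:  v_{6} + v_{7} = 3·v_{4}  ⇒ sig = [2:3]
  P = {0,1,2}:  v_{0} + v_{1} + v_{2} = 0  ⇒ sig = [3:]
  P = {3,8,9}:  v_{3} + v_{8} + v_{9} = 0  ⇒ sig = [3:]
  P = {0,2,5}:  v_{0} + v_{2} + v_{5} = v_{8}  ⇒ sig = [3:1]
  P = {0,2,8}:  v_{0} + v_{2} + v_{8} = v_{4}  ⇒ sig = [3:1]
  P = {3,5,9}:  v_{3} + v_{5} + v_{9} = v_{1}  ⇒ sig = [3:1]
  P = {3,4,9}:  v_{3} + v_{4} + v_{9} = v_{0} + v_{2}  ⇒ sig = [3:1,1]
  P = {0,4,8,9}:  v_{0} + v_{4} + v_{8} + v_{9} = v_{7}  ⇒ sig = [4:1]
  P = {2,3,4,8}:  v_{2} + v_{3} + v_{4} + v_{8} = v_{6}  ⇒ sig = [4:1]

so the primitive-relation signature multiset is
[[2:1], [2:1], [2:1,1], [2:1,1], [2:1,1,2], [2:1,1,2], [2:1,1,3], [2:1,1,3], [2:1,2], [2:1,2], [2:2], [2:3], [3:], [3:], [3:1], [3:1], [3:1], [3:1,1], [4:1], [4:1]]


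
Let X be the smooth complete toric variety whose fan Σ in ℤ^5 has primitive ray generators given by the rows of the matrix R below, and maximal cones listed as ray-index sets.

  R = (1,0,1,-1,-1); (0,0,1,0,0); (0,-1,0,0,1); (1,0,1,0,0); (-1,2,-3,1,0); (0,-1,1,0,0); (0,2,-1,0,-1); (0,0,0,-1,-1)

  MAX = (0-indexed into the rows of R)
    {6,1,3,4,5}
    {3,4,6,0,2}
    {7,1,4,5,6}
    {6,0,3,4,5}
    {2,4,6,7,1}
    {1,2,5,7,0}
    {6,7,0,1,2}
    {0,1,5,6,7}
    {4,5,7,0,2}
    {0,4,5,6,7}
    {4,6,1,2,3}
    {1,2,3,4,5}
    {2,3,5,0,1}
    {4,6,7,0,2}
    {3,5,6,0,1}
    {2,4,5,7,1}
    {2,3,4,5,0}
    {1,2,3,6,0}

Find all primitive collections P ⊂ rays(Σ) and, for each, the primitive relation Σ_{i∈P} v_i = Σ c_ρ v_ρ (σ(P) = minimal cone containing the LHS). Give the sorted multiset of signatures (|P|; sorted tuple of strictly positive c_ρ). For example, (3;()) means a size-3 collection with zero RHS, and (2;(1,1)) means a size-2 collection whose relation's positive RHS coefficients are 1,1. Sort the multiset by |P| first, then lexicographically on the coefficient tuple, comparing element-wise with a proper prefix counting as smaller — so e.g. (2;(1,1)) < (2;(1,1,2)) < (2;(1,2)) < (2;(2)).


|primitive collections| = 3. Relations:

  • {3,7}:  v_{3} + v_{7} = v_{0}  →  sig = (2;(1))
  • {2,5,6}:  v_{2} + v_{5} + v_{6} = 0  →  sig = (3;())
  • {0,1,4}:  v_{0} + v_{1} + v_{4} = v_{6}  →  sig = (3;(1))

Hence PRS(X_Σ) =
    |P|=2: 1 collection, coeffs (1)
    |P|=3: 2 collections, coeffs (), (1)


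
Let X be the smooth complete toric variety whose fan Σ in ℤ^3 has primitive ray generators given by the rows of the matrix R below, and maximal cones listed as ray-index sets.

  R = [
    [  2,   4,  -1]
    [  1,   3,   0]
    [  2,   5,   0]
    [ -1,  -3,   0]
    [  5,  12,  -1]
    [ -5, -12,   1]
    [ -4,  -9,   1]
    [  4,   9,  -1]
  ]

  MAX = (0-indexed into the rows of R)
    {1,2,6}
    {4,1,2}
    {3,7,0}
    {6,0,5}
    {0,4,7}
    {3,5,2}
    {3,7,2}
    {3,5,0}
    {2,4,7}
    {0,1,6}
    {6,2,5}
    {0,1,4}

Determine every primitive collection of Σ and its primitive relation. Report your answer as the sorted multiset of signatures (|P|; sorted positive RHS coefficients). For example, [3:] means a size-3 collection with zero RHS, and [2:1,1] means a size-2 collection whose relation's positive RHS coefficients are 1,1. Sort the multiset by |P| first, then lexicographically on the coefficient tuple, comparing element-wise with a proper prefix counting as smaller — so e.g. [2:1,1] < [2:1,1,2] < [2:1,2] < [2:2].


10 collections generate NE(X_Σ); each relation:

  • {1,3}:  v_{1} + v_{3} = 0 ; sig = [2:]
  • {4,5}:  v_{4} + v_{5} = 0 ; sig = [2:]
  • {6,7}:  v_{6} + v_{7} = 0 ; sig = [2:]
  • {0,2}:  v_{0} + v_{2} = v_{7} ; sig = [2:1]
  • {1,5}:  v_{1} + v_{5} = v_{6} ; sig = [2:1]
  • {1,7}:  v_{1} + v_{7} = v_{4} ; sig = [2:1]
  • {3,4}:  v_{3} + v_{4} = v_{7} ; sig = [2:1]
  • {3,6}:  v_{3} + v_{6} = v_{5} ; sig = [2:1]
  • {4,6}:  v_{4} + v_{6} = v_{1} ; sig = [2:1]
  • {5,7}:  v_{5} + v_{7} = v_{3} ; sig = [2:1]

Signatures (|P|; sorted positive RHS coefficients), sorted:
    |P|=2: 10 collections, coeffs (), (), (), (1), (1), (1), (1), (1), (1), (1)


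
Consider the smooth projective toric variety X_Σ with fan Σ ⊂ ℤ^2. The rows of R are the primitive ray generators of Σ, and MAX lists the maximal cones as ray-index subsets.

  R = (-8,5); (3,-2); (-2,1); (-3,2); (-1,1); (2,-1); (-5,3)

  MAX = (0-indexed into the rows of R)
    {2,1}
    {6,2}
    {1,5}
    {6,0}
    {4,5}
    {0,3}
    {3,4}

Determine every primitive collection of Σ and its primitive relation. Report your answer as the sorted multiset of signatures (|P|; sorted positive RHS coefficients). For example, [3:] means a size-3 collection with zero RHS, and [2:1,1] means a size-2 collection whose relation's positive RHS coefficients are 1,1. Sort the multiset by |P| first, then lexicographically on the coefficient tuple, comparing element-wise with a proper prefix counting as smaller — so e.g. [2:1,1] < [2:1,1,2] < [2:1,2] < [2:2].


14 collections generate NE(X_Σ); each relation:

  {1,3}:  v_{1} + v_{3} = 0  so sig = [2:]
  {2,5}:  v_{2} + v_{5} = 0  so sig = [2:]
  {0,1}:  v_{0} + v_{1} = v_{6}  so sig = [2:1]
  {1,4}:  v_{1} + v_{4} = v_{5}  so sig = [2:1]
  {1,6}:  v_{1} + v_{6} = v_{2}  so sig = [2:1]
  {2,3}:  v_{2} + v_{3} = v_{6}  so sig = [2:1]
  {2,4}:  v_{2} + v_{4} = v_{3}  so sig = [2:1]
  {3,5}:  v_{3} + v_{5} = v_{4}  so sig = [2:1]
  {3,6}:  v_{3} + v_{6} = v_{0}  so sig = [2:1]
  {5,6}:  v_{5} + v_{6} = v_{3}  so sig = [2:1]
  {0,2}:  v_{0} + v_{2} = 2·v_{6}  so sig = [2:2]
  {0,5}:  v_{0} + v_{5} = 2·v_{3}  so sig = [2:2]
  {4,6}:  v_{4} + v_{6} = 2·v_{3}  so sig = [2:2]
  {0,4}:  v_{0} + v_{4} = 3·v_{3}  so sig = [2:3]

Sorted signature multiset PRS(X):
    [2:]
    [2:]
    [2:1]
    [2:1]
    [2:1]
    [2:1]
    [2:1]
    [2:1]
    [2:1]
    [2:1]
    [2:2]
    [2:2]
    [2:2]
    [2:3]


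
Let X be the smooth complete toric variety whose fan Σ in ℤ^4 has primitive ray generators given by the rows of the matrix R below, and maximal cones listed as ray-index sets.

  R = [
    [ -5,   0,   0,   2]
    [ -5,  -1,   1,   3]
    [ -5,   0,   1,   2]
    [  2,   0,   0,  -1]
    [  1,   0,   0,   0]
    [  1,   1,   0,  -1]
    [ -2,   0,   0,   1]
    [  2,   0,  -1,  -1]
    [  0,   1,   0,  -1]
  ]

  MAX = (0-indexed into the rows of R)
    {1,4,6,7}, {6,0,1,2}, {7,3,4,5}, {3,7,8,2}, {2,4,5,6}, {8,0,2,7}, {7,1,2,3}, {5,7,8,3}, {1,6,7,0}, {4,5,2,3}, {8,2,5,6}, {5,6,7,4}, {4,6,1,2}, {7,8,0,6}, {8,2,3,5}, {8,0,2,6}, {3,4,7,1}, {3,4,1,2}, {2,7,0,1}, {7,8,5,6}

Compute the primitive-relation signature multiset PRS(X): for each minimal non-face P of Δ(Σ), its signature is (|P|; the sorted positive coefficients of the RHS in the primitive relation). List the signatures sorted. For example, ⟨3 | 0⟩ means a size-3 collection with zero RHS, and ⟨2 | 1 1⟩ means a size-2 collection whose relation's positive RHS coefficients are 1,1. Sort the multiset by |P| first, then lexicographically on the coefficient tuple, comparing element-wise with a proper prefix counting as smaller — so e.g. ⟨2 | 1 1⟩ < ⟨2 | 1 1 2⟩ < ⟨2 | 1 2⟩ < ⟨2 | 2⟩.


Δ(Σ) — 9 vertices, 10 min non-faces:

  P = {3,6}:  v_{3} + v_{6} = 0  →  sig = ⟨2 | 0⟩
  P = {1,8}:  v_{1} + v_{8} = v_{2}  →  sig = ⟨2 | 1⟩
  P = {4,8}:  v_{4} + v_{8} = v_{5}  →  sig = ⟨2 | 1⟩
  P = {0,3}:  v_{0} + v_{3} = v_{2} + v_{7}  →  sig = ⟨2 | 1 1⟩
  P = {1,5}:  v_{1} + v_{5} = v_{2} + v_{4}  →  sig = ⟨2 | 1 1⟩
  P = {0,5}:  v_{0} + v_{5} = 2·v_{6} + v_{8}  →  sig = ⟨2 | 1 2⟩
  P = {0,4}:  v_{0} + v_{4} = 2·v_{6}  →  sig = ⟨2 | 2⟩
  P = {2,4,7}:  v_{2} + v_{4} + v_{7} = v_{6}  →  sig = ⟨3 | 1⟩
  P = {2,6,7}:  v_{2} + v_{6} + v_{7} = v_{0}  →  sig = ⟨3 | 1⟩
  P = {2,5,7}:  v_{2} + v_{5} + v_{7} = v_{6} + v_{8}  →  sig = ⟨3 | 1 1⟩

Signatures (|P|; sorted positive RHS coefficients), sorted:
    ⟨2 | 0⟩
    ⟨2 | 1⟩
    ⟨2 | 1⟩
    ⟨2 | 1 1⟩
    ⟨2 | 1 1⟩
    ⟨2 | 1 2⟩
    ⟨2 | 2⟩
    ⟨3 | 1⟩
    ⟨3 | 1⟩
    ⟨3 | 1 1⟩


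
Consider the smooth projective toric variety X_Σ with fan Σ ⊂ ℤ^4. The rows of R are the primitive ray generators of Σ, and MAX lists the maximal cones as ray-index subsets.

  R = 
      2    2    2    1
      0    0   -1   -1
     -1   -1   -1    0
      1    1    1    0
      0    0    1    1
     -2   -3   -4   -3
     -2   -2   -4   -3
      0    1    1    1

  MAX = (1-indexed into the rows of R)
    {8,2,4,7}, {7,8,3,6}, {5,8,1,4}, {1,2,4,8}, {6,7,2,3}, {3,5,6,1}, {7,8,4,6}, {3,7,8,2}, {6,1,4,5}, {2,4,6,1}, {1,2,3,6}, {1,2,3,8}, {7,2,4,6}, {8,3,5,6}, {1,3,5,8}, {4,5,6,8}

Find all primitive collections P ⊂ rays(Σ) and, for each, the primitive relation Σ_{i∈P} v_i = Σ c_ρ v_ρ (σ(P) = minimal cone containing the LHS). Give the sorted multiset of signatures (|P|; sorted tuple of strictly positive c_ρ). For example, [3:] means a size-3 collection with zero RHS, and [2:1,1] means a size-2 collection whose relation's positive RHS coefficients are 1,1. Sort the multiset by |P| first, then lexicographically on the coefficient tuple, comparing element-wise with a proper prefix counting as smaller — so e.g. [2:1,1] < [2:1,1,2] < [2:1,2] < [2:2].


6 collections generate NE(X_Σ); each relation:

  P={2,5}:  v_{2} + v_{5} = 0 — sig = [2:]
  P={3,4}:  v_{3} + v_{4} = 0 — sig = [2:]
  P={5,7}:  v_{5} + v_{7} = v_{6} + v_{8} — sig = [2:1,1]
  P={1,7}:  v_{1} + v_{7} = 2·v_{2} — sig = [2:2]
  P={1,6,8}:  v_{1} + v_{6} + v_{8} = v_{2} — sig = [3:1]
  P={2,6,8}:  v_{2} + v_{6} + v_{8} = v_{7} — sig = [3:1]

Hence PRS(X_Σ) =
    [2:]
    [2:]
    [2:1,1]
    [2:2]
    [3:1]
    [3:1]


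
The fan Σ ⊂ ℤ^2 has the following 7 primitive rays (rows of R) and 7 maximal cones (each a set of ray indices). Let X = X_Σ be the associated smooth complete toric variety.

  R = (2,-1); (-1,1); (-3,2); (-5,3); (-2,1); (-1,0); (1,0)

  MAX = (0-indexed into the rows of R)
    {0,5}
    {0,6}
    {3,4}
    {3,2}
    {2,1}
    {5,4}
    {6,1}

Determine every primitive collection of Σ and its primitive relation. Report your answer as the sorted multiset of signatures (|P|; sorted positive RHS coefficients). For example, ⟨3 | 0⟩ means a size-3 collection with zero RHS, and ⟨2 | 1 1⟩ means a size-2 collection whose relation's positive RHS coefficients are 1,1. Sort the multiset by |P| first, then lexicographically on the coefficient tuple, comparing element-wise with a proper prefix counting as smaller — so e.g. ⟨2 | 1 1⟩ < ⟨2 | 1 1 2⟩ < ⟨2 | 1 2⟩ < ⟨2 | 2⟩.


|primitive collections| = 14. Relations:

  {0,4}:  v_{0} + v_{4} = 0 ; sig = ⟨2 | 0⟩
  {5,6}:  v_{5} + v_{6} = 0 ; sig = ⟨2 | 0⟩
  {0,1}:  v_{0} + v_{1} = v_{6} ; sig = ⟨2 | 1⟩
  {0,2}:  v_{0} + v_{2} = v_{1} ; sig = ⟨2 | 1⟩
  {0,3}:  v_{0} + v_{3} = v_{2} ; sig = ⟨2 | 1⟩
  {1,4}:  v_{1} + v_{4} = v_{2} ; sig = ⟨2 | 1⟩
  {1,5}:  v_{1} + v_{5} = v_{4} ; sig = ⟨2 | 1⟩
  {2,4}:  v_{2} + v_{4} = v_{3} ; sig = ⟨2 | 1⟩
  {4,6}:  v_{4} + v_{6} = v_{1} ; sig = ⟨2 | 1⟩
  {3,6}:  v_{3} + v_{6} = v_{1} + v_{2} ; sig = ⟨2 | 1 1⟩
  {1,3}:  v_{1} + v_{3} = 2·v_{2} ; sig = ⟨2 | 2⟩
  {2,5}:  v_{2} + v_{5} = 2·v_{4} ; sig = ⟨2 | 2⟩
  {2,6}:  v_{2} + v_{6} = 2·v_{1} ; sig = ⟨2 | 2⟩
  {3,5}:  v_{3} + v_{5} = 3·v_{4} ; sig = ⟨2 | 3⟩

Signatures (|P|; sorted positive RHS coefficients), sorted:
    ⟨2 | 0⟩
    ⟨2 | 0⟩
    ⟨2 | 1⟩
    ⟨2 | 1⟩
    ⟨2 | 1⟩
    ⟨2 | 1⟩
    ⟨2 | 1⟩
    ⟨2 | 1⟩
    ⟨2 | 1⟩
    ⟨2 | 1 1⟩
    ⟨2 | 2⟩
    ⟨2 | 2⟩
    ⟨2 | 2⟩
    ⟨2 | 3⟩


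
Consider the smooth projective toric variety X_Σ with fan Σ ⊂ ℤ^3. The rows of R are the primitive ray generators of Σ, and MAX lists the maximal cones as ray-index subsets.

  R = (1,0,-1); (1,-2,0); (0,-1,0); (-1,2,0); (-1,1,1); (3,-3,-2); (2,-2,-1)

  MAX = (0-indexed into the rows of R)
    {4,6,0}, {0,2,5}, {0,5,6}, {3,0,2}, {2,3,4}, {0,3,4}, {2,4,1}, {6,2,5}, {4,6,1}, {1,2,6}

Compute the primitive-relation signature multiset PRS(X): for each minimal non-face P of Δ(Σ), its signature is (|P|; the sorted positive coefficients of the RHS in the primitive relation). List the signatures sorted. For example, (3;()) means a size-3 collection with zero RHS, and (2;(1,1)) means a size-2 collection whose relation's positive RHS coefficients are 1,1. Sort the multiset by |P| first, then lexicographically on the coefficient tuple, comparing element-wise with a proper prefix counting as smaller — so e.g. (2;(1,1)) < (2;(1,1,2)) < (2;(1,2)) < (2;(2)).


9 collections generate NE(X_Σ); each relation:

  • {1,3}:  v_{1} + v_{3} = 0 ; sig = (2;())
  • {0,1}:  v_{0} + v_{1} = v_{6} ; sig = (2;(1))
  • {3,6}:  v_{3} + v_{6} = v_{0} ; sig = (2;(1))
  • {4,5}:  v_{4} + v_{5} = v_{6} ; sig = (2;(1))
  • {1,5}:  v_{1} + v_{5} = v_{2} + 2·v_{6} ; sig = (2;(1,2))
  • {3,5}:  v_{3} + v_{5} = 2·v_{0} + v_{2} ; sig = (2;(1,2))
  • {0,2,4}:  v_{0} + v_{2} + v_{4} = 0 ; sig = (3;())
  • {0,2,6}:  v_{0} + v_{2} + v_{6} = v_{5} ; sig = (3;(1))
  • {2,4,6}:  v_{2} + v_{4} + v_{6} = v_{1} ; sig = (3;(1))

Sorted signature multiset PRS(X):
[(2;()), (2;(1)), (2;(1)), (2;(1)), (2;(1,2)), (2;(1,2)), (3;()), (3;(1)), (3;(1))]


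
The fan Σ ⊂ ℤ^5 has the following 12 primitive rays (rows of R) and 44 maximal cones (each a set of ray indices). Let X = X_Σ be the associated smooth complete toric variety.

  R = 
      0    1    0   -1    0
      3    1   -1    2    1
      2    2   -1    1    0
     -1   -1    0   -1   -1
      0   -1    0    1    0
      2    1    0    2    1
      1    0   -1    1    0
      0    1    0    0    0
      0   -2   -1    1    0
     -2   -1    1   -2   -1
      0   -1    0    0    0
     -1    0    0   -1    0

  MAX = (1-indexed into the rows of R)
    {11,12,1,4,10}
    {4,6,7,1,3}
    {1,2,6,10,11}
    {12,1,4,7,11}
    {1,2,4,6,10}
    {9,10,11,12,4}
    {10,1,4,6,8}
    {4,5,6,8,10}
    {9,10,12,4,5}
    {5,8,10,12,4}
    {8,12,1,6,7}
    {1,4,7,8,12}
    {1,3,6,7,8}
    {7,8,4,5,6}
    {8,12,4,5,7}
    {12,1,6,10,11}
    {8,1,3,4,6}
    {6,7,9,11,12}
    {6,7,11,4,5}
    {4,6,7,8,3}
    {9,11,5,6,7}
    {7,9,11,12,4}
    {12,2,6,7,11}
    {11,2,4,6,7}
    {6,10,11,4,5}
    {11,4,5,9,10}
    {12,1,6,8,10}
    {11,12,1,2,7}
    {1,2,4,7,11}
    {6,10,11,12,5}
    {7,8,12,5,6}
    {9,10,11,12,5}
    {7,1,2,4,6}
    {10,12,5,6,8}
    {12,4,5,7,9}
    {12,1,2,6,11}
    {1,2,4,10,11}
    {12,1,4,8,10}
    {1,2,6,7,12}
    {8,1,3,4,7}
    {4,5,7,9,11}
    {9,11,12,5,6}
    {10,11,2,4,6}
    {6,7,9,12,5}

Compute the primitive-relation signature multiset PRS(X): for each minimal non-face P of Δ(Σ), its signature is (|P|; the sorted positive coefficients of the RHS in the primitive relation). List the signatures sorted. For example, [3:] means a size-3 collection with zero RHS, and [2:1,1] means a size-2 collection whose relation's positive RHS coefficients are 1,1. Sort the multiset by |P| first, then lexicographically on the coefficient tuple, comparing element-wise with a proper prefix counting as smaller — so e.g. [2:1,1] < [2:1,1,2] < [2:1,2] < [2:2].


|primitive collections| = 24. Relations:

  P={1,5}:  v_{1} + v_{5} = 0 — sig = [2:]
  P={8,11}:  v_{8} + v_{11} = 0 — sig = [2:]
  P={7,10}:  v_{7} + v_{10} = v_{4} — sig = [2:1]
  P={1,9}:  v_{1} + v_{9} = v_{7} + v_{11} + v_{12} — sig = [2:1,1,1]
  P={2,5}:  v_{2} + v_{5} = v_{6} + v_{7} + v_{11} — sig = [2:1,1,1]
  P={2,8}:  v_{2} + v_{8} = v_{1} + v_{6} + v_{7} — sig = [2:1,1,1]
  P={3,12}:  v_{3} + v_{12} = v_{1} + v_{7} + v_{8} — sig = [2:1,1,1]
  P={8,9}:  v_{8} + v_{9} = v_{5} + v_{7} + v_{12} — sig = [2:1,1,1]
  P={3,5}:  v_{3} + v_{5} = v_{4} + v_{6} + v_{7} + v_{8} — sig = [2:1,1,1,1]
  P={3,11}:  v_{3} + v_{11} = v_{1} + v_{4} + v_{6} + v_{7} — sig = [2:1,1,1,1]
  P={3,10}:  v_{3} + v_{10} = v_{1} + 2·v_{4} + v_{6} + v_{8} — sig = [2:1,1,1,2]
  P={2,9}:  v_{2} + v_{9} = v_{6} + 2·v_{7} + 2·v_{11} + v_{12} — sig = [2:1,1,2,2]
  P={2,3}:  v_{2} + v_{3} = 2·v_{1} + v_{4} + 2·v_{6} + 2·v_{7} — sig = [2:1,2,2,2]
  P={3,9}:  v_{3} + v_{9} = 2·v_{7} — sig = [2:2]
  P={4,6,12}:  v_{4} + v_{6} + v_{12} = 0 — sig = [3:]
  P={2,10,12}:  v_{2} + v_{10} + v_{12} = v_{1} + v_{11} — sig = [3:1,1]
  P={6,9,10}:  v_{6} + v_{9} + v_{10} = v_{5} + v_{11} — sig = [3:1,1]
  P={2,4,12}:  v_{2} + v_{4} + v_{12} = v_{1} + v_{7} + v_{11} — sig = [3:1,1,1]
  P={4,6,9}:  v_{4} + v_{6} + v_{9} = v_{5} + v_{7} + v_{11} — sig = [3:1,1,1]
  P={1,6,7,11}:  v_{1} + v_{6} + v_{7} + v_{11} = v_{2} — sig = [4:1]
  P={5,7,11,12}:  v_{5} + v_{7} + v_{11} + v_{12} = v_{9} — sig = [4:1]
  P={1,4,6,11}:  v_{1} + v_{4} + v_{6} + v_{11} = v_{2} + v_{10} — sig = [4:1,1]
  P={4,5,11,12}:  v_{4} + v_{5} + v_{11} + v_{12} = v_{9} + v_{10} — sig = [4:1,1]
  P={1,4,6,7,8}:  v_{1} + v_{4} + v_{6} + v_{7} + v_{8} = v_{3} — sig = [5:1]

Sorted signature multiset PRS(X):
{ [2:] ×2,  [2:1],  [2:1,1,1] ×5,  [2:1,1,1,1] ×2,  [2:1,1,1,2],  [2:1,1,2,2],  [2:1,2,2,2],  [2:2],  [3:],  [3:1,1] ×2,  [3:1,1,1] ×2,  [4:1] ×2,  [4:1,1] ×2,  [5:1] }


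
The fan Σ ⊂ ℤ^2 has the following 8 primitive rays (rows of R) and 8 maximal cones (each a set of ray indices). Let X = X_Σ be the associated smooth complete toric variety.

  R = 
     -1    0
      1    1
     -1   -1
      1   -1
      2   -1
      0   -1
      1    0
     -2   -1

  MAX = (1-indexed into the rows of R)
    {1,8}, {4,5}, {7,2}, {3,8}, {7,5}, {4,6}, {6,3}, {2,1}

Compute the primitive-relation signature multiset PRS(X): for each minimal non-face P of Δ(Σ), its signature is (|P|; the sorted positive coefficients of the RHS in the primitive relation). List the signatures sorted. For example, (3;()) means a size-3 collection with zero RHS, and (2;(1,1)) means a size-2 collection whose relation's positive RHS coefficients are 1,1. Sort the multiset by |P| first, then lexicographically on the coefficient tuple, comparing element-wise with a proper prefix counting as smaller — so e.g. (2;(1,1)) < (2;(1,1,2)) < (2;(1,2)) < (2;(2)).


Δ(Σ) — 8 vertices, 20 min non-faces:

  P = {1,7}:  v_{1} + v_{7} = 0 ; sig = (2;())
  P = {2,3}:  v_{2} + v_{3} = 0 ; sig = (2;())
  P = {1,3}:  v_{1} + v_{3} = v_{8} ; sig = (2;(1))
  P = {1,4}:  v_{1} + v_{4} = v_{6} ; sig = (2;(1))
  P = {1,5}:  v_{1} + v_{5} = v_{4} ; sig = (2;(1))
  P = {1,6}:  v_{1} + v_{6} = v_{3} ; sig = (2;(1))
  P = {2,6}:  v_{2} + v_{6} = v_{7} ; sig = (2;(1))
  P = {2,8}:  v_{2} + v_{8} = v_{1} ; sig = (2;(1))
  P = {3,7}:  v_{3} + v_{7} = v_{6} ; sig = (2;(1))
  P = {4,7}:  v_{4} + v_{7} = v_{5} ; sig = (2;(1))
  P = {6,7}:  v_{6} + v_{7} = v_{4} ; sig = (2;(1))
  P = {7,8}:  v_{7} + v_{8} = v_{3} ; sig = (2;(1))
  P = {3,5}:  v_{3} + v_{5} = v_{4} + v_{6} ; sig = (2;(1,1))
  P = {4,8}:  v_{4} + v_{8} = v_{3} + v_{6} ; sig = (2;(1,1))
  P = {2,4}:  v_{2} + v_{4} = 2·v_{7} ; sig = (2;(2))
  P = {3,4}:  v_{3} + v_{4} = 2·v_{6} ; sig = (2;(2))
  P = {5,6}:  v_{5} + v_{6} = 2·v_{4} ; sig = (2;(2))
  P = {5,8}:  v_{5} + v_{8} = 2·v_{6} ; sig = (2;(2))
  P = {6,8}:  v_{6} + v_{8} = 2·v_{3} ; sig = (2;(2))
  P = {2,5}:  v_{2} + v_{5} = 3·v_{7} ; sig = (2;(3))

Sorted signature multiset PRS(X):
    (2;())
    (2;())
    (2;(1))
    (2;(1))
    (2;(1))
    (2;(1))
    (2;(1))
    (2;(1))
    (2;(1))
    (2;(1))
    (2;(1))
    (2;(1))
    (2;(1,1))
    (2;(1,1))
    (2;(2))
    (2;(2))
    (2;(2))
    (2;(2))
    (2;(2))
    (2;(3))


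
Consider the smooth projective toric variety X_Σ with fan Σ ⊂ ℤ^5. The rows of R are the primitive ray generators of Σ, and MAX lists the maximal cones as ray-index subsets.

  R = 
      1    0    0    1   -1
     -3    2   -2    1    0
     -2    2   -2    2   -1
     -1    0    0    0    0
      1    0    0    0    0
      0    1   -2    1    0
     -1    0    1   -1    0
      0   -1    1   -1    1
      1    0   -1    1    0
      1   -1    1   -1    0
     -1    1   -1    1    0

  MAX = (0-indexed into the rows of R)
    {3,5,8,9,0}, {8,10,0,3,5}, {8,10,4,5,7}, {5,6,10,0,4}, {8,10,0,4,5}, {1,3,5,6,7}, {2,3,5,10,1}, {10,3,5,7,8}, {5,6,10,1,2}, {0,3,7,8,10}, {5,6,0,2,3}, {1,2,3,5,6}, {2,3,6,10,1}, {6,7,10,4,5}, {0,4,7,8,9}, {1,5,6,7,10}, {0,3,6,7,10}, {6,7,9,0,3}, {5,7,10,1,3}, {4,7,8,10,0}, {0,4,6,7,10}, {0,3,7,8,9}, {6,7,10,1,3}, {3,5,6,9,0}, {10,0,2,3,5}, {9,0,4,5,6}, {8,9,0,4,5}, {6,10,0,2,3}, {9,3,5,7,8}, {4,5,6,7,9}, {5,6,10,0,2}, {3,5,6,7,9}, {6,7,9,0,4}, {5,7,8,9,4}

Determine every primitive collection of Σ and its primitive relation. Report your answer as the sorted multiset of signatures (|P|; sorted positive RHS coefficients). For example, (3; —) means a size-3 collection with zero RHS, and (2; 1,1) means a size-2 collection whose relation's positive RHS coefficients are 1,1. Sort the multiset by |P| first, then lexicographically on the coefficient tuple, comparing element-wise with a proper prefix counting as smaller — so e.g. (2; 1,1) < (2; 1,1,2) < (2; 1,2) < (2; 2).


Δ(Σ) — 11 vertices, 13 min non-faces:

  P = {3,4}:  v_{3} + v_{4} = 0  ⟹  sig = (2; —)
  P = {6,8}:  v_{6} + v_{8} = 0  ⟹  sig = (2; —)
  P = {9,10}:  v_{9} + v_{10} = 0  ⟹  sig = (2; —)
  P = {0,1}:  v_{0} + v_{1} = v_{2}  ⟹  sig = (2; 1)
  P = {2,7}:  v_{2} + v_{7} = v_{3} + v_{10}  ⟹  sig = (2; 1,1)
  P = {1,4}:  v_{1} + v_{4} = v_{5} + v_{6} + v_{10}  ⟹  sig = (2; 1,1,1)
  P = {1,8}:  v_{1} + v_{8} = v_{3} + v_{5} + v_{10}  ⟹  sig = (2; 1,1,1)
  P = {1,9}:  v_{1} + v_{9} = v_{3} + v_{5} + v_{6}  ⟹  sig = (2; 1,1,1)
  P = {2,4}:  v_{2} + v_{4} = v_{0} + v_{5} + v_{6} + v_{10}  ⟹  sig = (2; 1,1,1,1)
  P = {2,8}:  v_{2} + v_{8} = v_{0} + v_{3} + v_{5} + v_{10}  ⟹  sig = (2; 1,1,1,1)
  P = {2,9}:  v_{2} + v_{9} = v_{0} + v_{3} + v_{5} + v_{6}  ⟹  sig = (2; 1,1,1,1)
  P = {0,5,7}:  v_{0} + v_{5} + v_{7} = v_{8}  ⟹  sig = (3; 1)
  P = {3,5,6,10}:  v_{3} + v_{5} + v_{6} + v_{10} = v_{1}  ⟹  sig = (4; 1)

Signatures (|P|; sorted positive RHS coefficients), sorted:
{ (2; —) ×3,  (2; 1),  (2; 1,1),  (2; 1,1,1) ×3,  (2; 1,1,1,1) ×3,  (3; 1),  (4; 1) }


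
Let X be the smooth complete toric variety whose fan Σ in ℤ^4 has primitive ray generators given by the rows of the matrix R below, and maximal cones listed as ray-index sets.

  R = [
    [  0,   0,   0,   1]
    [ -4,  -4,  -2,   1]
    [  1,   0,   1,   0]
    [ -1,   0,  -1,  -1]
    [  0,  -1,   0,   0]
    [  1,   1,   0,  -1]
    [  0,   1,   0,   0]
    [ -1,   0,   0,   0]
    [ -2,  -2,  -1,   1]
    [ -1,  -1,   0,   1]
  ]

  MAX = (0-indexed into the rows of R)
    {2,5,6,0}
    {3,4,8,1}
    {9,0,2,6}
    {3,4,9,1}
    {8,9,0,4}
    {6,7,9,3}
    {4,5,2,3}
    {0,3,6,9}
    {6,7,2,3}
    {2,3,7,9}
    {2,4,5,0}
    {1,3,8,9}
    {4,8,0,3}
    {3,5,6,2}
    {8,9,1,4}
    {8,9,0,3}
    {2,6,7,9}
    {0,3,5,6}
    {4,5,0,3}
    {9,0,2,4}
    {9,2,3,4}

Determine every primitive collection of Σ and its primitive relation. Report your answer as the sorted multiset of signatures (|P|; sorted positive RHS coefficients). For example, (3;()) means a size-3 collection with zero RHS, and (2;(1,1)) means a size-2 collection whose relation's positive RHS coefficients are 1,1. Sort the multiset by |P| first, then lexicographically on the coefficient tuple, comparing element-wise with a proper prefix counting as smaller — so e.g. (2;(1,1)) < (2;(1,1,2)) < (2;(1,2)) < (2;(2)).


The 18 primitive collections of Σ (r=10, n=4):

  P = {4,6}:  v_{4} + v_{6} = 0  →  sig = (2;())
  P = {5,9}:  v_{5} + v_{9} = 0  →  sig = (2;())
  P = {0,7}:  v_{0} + v_{7} = v_{6} + v_{9}  →  sig = (2;(1,1))
  P = {2,8}:  v_{2} + v_{8} = v_{4} + v_{9}  →  sig = (2;(1,1))
  P = {1,5}:  v_{1} + v_{5} = v_{3} + v_{4} + v_{8}  →  sig = (2;(1,1,1))
  P = {1,6}:  v_{1} + v_{6} = v_{3} + v_{8} + v_{9}  →  sig = (2;(1,1,1))
  P = {4,7}:  v_{4} + v_{7} = v_{2} + v_{3} + v_{9}  →  sig = (2;(1,1,1))
  P = {5,7}:  v_{5} + v_{7} = v_{2} + v_{3} + v_{6}  →  sig = (2;(1,1,1))
  P = {5,8}:  v_{5} + v_{8} = v_{0} + v_{3} + v_{4}  →  sig = (2;(1,1,1))
  P = {6,8}:  v_{6} + v_{8} = v_{0} + v_{3} + v_{9}  →  sig = (2;(1,1,1))
  P = {7,8}:  v_{7} + v_{8} = v_{3} + 2·v_{9}  →  sig = (2;(1,2))
  P = {1,2}:  v_{1} + v_{2} = v_{3} + 2·v_{4} + 2·v_{9}  →  sig = (2;(1,2,2))
  P = {1,7}:  v_{1} + v_{7} = 2·v_{3} + v_{4} + 3·v_{9}  →  sig = (2;(1,2,3))
  P = {0,1}:  v_{0} + v_{1} = 2·v_{8}  →  sig = (2;(2))
  P = {0,2,3}:  v_{0} + v_{2} + v_{3} = 0  →  sig = (3;())
  P = {0,3,4,9}:  v_{0} + v_{3} + v_{4} + v_{9} = v_{8}  →  sig = (4;(1))
  P = {2,3,6,9}:  v_{2} + v_{3} + v_{6} + v_{9} = v_{7}  →  sig = (4;(1))
  P = {3,4,8,9}:  v_{3} + v_{4} + v_{8} + v_{9} = v_{1}  →  sig = (4;(1))

Signatures (|P|; sorted positive RHS coefficients), sorted:
    |P|=2: 14 collections, coeffs (), (), (1,1), (1,1), (1,1,1), (1,1,1), (1,1,1), (1,1,1), (1,1,1), (1,1,1), (1,2), (1,2,2), (1,2,3), (2)
    |P|=3: 1 collection, coeffs ()
    |P|=4: 3 collections, coeffs (1), (1), (1)


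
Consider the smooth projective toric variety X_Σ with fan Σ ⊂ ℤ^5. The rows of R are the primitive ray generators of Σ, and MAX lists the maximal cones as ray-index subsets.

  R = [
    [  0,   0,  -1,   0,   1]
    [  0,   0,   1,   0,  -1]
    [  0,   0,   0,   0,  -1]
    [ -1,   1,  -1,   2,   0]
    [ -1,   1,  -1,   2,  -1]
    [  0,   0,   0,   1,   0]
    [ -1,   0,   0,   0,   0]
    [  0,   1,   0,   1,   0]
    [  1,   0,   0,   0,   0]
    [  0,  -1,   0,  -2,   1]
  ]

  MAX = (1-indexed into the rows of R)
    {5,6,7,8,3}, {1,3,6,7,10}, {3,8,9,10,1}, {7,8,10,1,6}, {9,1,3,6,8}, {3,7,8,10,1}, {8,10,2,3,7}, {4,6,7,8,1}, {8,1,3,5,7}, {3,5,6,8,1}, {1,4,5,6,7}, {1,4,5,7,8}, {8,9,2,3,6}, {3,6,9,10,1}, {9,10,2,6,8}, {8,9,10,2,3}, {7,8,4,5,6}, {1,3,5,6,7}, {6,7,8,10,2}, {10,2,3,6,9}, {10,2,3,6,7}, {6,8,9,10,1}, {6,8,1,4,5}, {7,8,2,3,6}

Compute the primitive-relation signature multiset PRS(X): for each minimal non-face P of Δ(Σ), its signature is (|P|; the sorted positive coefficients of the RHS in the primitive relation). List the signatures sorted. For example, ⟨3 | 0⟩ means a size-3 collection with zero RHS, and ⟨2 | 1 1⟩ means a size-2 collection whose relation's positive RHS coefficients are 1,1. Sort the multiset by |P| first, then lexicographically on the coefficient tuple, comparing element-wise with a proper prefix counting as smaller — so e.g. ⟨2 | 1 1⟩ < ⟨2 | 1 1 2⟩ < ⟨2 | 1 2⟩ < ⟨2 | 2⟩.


Minimal non-faces — 12 found among 10 rays, 24 max cones:

  P = {1,2}:  v_{1} + v_{2} = 0 — sig = ⟨2 | 0⟩
  P = {7,9}:  v_{7} + v_{9} = 0 — sig = ⟨2 | 0⟩
  P = {3,4}:  v_{3} + v_{4} = v_{5} — sig = ⟨2 | 1⟩
  P = {4,10}:  v_{4} + v_{10} = v_{1} + v_{7} — sig = ⟨2 | 1 1⟩
  P = {5,10}:  v_{5} + v_{10} = v_{1} + v_{3} + v_{7} — sig = ⟨2 | 1 1 1⟩
  P = {2,4}:  v_{2} + v_{4} = v_{3} + v_{6} + v_{7} + v_{8} — sig = ⟨2 | 1 1 1 1⟩
  P = {4,9}:  v_{4} + v_{9} = v_{1} + v_{3} + v_{6} + v_{8} — sig = ⟨2 | 1 1 1 1⟩
  P = {2,5}:  v_{2} + v_{5} = 2·v_{3} + v_{6} + v_{7} + v_{8} — sig = ⟨2 | 1 1 1 2⟩
  P = {5,9}:  v_{5} + v_{9} = v_{1} + 2·v_{3} + v_{6} + v_{8} — sig = ⟨2 | 1 1 1 2⟩
  P = {3,6,8,10}:  v_{3} + v_{6} + v_{8} + v_{10} = 0 — sig = ⟨4 | 0⟩
  P = {1,3,6,7,8}:  v_{1} + v_{3} + v_{6} + v_{7} + v_{8} = v_{4} — sig = ⟨5 | 1⟩
  P = {1,5,6,7,8}:  v_{1} + v_{5} + v_{6} + v_{7} + v_{8} = 2·v_{4} — sig = ⟨5 | 2⟩

so the primitive-relation signature multiset is
[⟨2 | 0⟩, ⟨2 | 0⟩, ⟨2 | 1⟩, ⟨2 | 1 1⟩, ⟨2 | 1 1 1⟩, ⟨2 | 1 1 1 1⟩, ⟨2 | 1 1 1 1⟩, ⟨2 | 1 1 1 2⟩, ⟨2 | 1 1 1 2⟩, ⟨4 | 0⟩, ⟨5 | 1⟩, ⟨5 | 2⟩]


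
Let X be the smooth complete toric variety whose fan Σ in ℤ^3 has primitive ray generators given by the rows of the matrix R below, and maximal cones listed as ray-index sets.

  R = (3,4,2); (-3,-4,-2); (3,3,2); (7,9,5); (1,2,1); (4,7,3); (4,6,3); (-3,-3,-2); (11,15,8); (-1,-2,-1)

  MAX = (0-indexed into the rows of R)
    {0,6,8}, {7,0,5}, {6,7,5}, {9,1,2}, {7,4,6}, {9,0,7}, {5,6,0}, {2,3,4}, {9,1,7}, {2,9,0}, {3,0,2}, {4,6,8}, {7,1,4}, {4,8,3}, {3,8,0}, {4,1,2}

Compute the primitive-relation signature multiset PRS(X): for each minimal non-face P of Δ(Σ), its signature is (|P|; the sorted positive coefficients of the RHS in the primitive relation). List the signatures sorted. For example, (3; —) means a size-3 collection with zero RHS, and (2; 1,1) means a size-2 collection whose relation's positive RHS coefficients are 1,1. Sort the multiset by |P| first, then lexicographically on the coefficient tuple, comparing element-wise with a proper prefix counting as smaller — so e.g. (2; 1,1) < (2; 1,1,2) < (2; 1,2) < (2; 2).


22 minimal non-faces of Δ(Σ) (on 10 rays):

  {0,1}:  v_{0} + v_{1} = 0  ⟹  sig = (2; —)
  {2,7}:  v_{2} + v_{7} = 0  ⟹  sig = (2; —)
  {4,9}:  v_{4} + v_{9} = 0  ⟹  sig = (2; —)
  {0,4}:  v_{0} + v_{4} = v_{6}  ⟹  sig = (2; 1)
  {1,6}:  v_{1} + v_{6} = v_{4}  ⟹  sig = (2; 1)
  {2,6}:  v_{2} + v_{6} = v_{3}  ⟹  sig = (2; 1)
  {3,6}:  v_{3} + v_{6} = v_{8}  ⟹  sig = (2; 1)
  {3,7}:  v_{3} + v_{7} = v_{6}  ⟹  sig = (2; 1)
  {6,9}:  v_{6} + v_{9} = v_{0}  ⟹  sig = (2; 1)
  {1,3}:  v_{1} + v_{3} = v_{2} + v_{4}  ⟹  sig = (2; 1,1)
  {1,5}:  v_{1} + v_{5} = v_{6} + v_{7}  ⟹  sig = (2; 1,1)
  {1,8}:  v_{1} + v_{8} = v_{3} + v_{4}  ⟹  sig = (2; 1,1)
  {2,5}:  v_{2} + v_{5} = v_{0} + v_{6}  ⟹  sig = (2; 1,1)
  {3,9}:  v_{3} + v_{9} = v_{0} + v_{2}  ⟹  sig = (2; 1,1)
  {8,9}:  v_{8} + v_{9} = v_{0} + v_{3}  ⟹  sig = (2; 1,1)
  {3,5}:  v_{3} + v_{5} = v_{0} + 2·v_{6}  ⟹  sig = (2; 1,2)
  {4,5}:  v_{4} + v_{5} = 2·v_{6} + v_{7}  ⟹  sig = (2; 1,2)
  {5,9}:  v_{5} + v_{9} = 2·v_{0} + v_{7}  ⟹  sig = (2; 1,2)
  {5,8}:  v_{5} + v_{8} = v_{0} + 3·v_{6}  ⟹  sig = (2; 1,3)
  {2,8}:  v_{2} + v_{8} = 2·v_{3}  ⟹  sig = (2; 2)
  {7,8}:  v_{7} + v_{8} = 2·v_{6}  ⟹  sig = (2; 2)
  {0,6,7}:  v_{0} + v_{6} + v_{7} = v_{5}  ⟹  sig = (3; 1)

Sorted signature multiset PRS(X):
    |P|=2: 21 collections, coeffs (), (), (), (1), (1), (1), (1), (1), (1), (1,1), (1,1), (1,1), (1,1), (1,1), (1,1), (1,2), (1,2), (1,2), (1,3), (2), (2)
    |P|=3: 1 collection, coeffs (1)


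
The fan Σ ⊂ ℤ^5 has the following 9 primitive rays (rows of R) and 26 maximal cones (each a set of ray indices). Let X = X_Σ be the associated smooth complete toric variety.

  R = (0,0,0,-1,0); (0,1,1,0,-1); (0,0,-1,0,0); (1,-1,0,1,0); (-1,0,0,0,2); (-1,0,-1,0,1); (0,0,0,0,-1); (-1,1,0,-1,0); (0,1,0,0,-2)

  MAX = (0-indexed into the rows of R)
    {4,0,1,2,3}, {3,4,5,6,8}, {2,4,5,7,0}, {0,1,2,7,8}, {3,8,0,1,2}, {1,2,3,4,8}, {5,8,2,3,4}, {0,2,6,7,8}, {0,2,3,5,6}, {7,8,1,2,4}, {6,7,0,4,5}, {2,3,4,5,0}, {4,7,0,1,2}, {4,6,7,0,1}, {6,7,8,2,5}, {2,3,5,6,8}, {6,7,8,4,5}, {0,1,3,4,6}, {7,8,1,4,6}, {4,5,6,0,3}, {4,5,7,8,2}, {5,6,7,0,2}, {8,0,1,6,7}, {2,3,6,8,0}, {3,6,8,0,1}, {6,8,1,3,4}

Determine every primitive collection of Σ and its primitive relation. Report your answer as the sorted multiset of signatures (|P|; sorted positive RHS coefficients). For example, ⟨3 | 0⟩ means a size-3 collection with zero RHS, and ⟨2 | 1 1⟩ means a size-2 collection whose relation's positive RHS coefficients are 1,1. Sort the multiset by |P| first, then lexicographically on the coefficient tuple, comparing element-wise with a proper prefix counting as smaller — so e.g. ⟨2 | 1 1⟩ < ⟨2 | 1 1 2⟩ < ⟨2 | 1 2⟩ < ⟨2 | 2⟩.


The 6 primitive collections of Σ (r=9, n=5):

  P={3,7}:  v_{3} + v_{7} = 0  ⇒ sig = ⟨2 | 0⟩
  P={1,5}:  v_{1} + v_{5} = v_{4} + v_{8}  ⇒ sig = ⟨2 | 1 1⟩
  P={0,4,8}:  v_{0} + v_{4} + v_{8} = v_{7}  ⇒ sig = ⟨3 | 1⟩
  P={1,2,6}:  v_{1} + v_{2} + v_{6} = v_{8}  ⇒ sig = ⟨3 | 1⟩
  P={2,4,6}:  v_{2} + v_{4} + v_{6} = v_{5}  ⇒ sig = ⟨3 | 1⟩
  P={0,5,8}:  v_{0} + v_{5} + v_{8} = v_{2} + v_{6} + v_{7}  ⇒ sig = ⟨3 | 1 1 1⟩

Hence PRS(X_Σ) =
{ ⟨2 | 0⟩,  ⟨2 | 1 1⟩,  ⟨3 | 1⟩ ×3,  ⟨3 | 1 1 1⟩ }


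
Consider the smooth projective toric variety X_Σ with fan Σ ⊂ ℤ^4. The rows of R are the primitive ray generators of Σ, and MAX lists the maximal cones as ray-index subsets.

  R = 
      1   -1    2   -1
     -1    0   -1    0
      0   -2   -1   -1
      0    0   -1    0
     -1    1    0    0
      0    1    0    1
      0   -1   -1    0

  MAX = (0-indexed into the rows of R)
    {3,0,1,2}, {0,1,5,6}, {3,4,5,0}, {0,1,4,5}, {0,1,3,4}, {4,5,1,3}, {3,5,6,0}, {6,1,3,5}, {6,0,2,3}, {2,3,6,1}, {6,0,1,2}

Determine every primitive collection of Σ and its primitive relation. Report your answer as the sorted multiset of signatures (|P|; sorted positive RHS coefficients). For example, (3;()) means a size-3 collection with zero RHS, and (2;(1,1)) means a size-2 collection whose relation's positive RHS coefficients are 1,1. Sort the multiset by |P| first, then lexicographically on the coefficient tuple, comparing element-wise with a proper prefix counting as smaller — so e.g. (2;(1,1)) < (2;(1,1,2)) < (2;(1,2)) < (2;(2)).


|primitive collections| = 5. Relations:

  • {2,5}:  v_{2} + v_{5} = v_{6}  ⇒ sig = (2;(1))
  • {4,6}:  v_{4} + v_{6} = v_{1}  ⇒ sig = (2;(1))
  • {2,4}:  v_{2} + v_{4} = v_{0} + 2·v_{1} + v_{3}  ⇒ sig = (2;(1,1,2))
  • {0,1,3,5}:  v_{0} + v_{1} + v_{3} + v_{5} = 0  ⇒ sig = (4;())
  • {0,1,3,6}:  v_{0} + v_{1} + v_{3} + v_{6} = v_{2}  ⇒ sig = (4;(1))

so the primitive-relation signature multiset is
[(2;(1)), (2;(1)), (2;(1,1,2)), (4;()), (4;(1))]


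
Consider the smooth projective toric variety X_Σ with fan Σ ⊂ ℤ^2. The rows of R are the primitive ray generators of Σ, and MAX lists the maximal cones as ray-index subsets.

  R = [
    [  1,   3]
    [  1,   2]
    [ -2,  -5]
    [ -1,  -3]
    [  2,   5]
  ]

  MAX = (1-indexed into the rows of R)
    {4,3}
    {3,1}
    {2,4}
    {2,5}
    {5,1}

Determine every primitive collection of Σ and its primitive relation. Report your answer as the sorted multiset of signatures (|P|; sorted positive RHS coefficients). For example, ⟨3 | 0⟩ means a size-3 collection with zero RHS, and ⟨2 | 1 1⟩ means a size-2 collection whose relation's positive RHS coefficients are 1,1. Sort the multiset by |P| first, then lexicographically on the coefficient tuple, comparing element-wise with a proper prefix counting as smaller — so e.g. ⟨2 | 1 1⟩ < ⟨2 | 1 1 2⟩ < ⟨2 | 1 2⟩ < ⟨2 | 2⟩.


5 minimal non-faces of Δ(Σ) (on 5 rays):

  P = {1,4}:  v_{1} + v_{4} = 0  so sig = ⟨2 | 0⟩
  P = {3,5}:  v_{3} + v_{5} = 0  so sig = ⟨2 | 0⟩
  P = {1,2}:  v_{1} + v_{2} = v_{5}  so sig = ⟨2 | 1⟩
  P = {2,3}:  v_{2} + v_{3} = v_{4}  so sig = ⟨2 | 1⟩
  P = {4,5}:  v_{4} + v_{5} = v_{2}  so sig = ⟨2 | 1⟩

Signatures (|P|; sorted positive RHS coefficients), sorted:
[⟨2 | 0⟩, ⟨2 | 0⟩, ⟨2 | 1⟩, ⟨2 | 1⟩, ⟨2 | 1⟩]


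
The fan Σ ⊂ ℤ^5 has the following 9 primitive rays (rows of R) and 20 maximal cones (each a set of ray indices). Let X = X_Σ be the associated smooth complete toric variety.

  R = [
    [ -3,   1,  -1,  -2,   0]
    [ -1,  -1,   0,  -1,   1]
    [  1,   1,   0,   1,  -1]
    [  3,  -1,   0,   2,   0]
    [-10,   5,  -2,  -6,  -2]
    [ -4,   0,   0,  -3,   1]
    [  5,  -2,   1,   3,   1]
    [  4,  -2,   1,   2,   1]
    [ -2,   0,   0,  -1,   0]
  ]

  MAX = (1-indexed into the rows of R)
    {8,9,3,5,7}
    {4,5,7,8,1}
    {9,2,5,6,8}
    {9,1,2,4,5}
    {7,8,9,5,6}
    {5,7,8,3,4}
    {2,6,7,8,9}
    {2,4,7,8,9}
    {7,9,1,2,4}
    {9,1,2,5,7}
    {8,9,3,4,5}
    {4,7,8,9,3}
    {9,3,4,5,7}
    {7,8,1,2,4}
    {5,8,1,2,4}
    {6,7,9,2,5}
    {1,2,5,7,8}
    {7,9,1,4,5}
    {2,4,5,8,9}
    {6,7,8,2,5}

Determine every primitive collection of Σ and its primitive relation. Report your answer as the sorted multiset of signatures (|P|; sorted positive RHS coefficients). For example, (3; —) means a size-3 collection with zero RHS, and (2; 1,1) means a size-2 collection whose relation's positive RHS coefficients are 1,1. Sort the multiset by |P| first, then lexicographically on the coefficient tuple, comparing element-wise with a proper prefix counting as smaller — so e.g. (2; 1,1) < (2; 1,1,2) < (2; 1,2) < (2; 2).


9 collections generate NE(X_Σ); each relation:

  P = {2,3}:  v_{2} + v_{3} = 0 — sig = (2; —)
  P = {4,6}:  v_{4} + v_{6} = v_{2} — sig = (2; 1)
  P = {1,3}:  v_{1} + v_{3} = v_{4} + v_{5} + v_{7} — sig = (2; 1,1,1)
  P = {3,6}:  v_{3} + v_{6} = v_{5} + v_{7} + v_{8} + v_{9} — sig = (2; 1,1,1,1)
  P = {1,6}:  v_{1} + v_{6} = 2·v_{2} + v_{5} + v_{7} — sig = (2; 1,1,2)
  P = {1,8,9}:  v_{1} + v_{8} + v_{9} = v_{2} — sig = (3; 1)
  P = {2,4,5,7}:  v_{2} + v_{4} + v_{5} + v_{7} = v_{1} — sig = (4; 1)
  P = {4,5,7,8,9}:  v_{4} + v_{5} + v_{7} + v_{8} + v_{9} = 0 — sig = (5; —)
  P = {2,5,7,8,9}:  v_{2} + v_{5} + v_{7} + v_{8} + v_{9} = v_{6} — sig = (5; 1)

Hence PRS(X_Σ) =
    (2; —)
    (2; 1)
    (2; 1,1,1)
    (2; 1,1,1,1)
    (2; 1,1,2)
    (3; 1)
    (4; 1)
    (5; —)
    (5; 1)


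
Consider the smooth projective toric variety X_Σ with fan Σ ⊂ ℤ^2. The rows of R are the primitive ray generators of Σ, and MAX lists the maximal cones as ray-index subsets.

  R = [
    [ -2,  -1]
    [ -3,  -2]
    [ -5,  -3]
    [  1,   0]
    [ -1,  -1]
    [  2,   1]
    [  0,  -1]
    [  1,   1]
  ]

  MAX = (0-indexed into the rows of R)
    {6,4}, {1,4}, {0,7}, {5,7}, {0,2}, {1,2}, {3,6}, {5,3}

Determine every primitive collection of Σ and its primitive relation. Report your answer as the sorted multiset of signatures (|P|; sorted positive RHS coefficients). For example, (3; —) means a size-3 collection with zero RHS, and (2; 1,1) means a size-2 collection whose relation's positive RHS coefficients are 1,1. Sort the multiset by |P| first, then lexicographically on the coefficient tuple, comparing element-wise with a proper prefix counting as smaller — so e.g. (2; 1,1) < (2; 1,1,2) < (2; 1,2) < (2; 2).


Minimal non-faces — 20 found among 8 rays, 8 max cones:

  • {0,5}:  v_{0} + v_{5} = 0 ; sig = (2; —)
  • {4,7}:  v_{4} + v_{7} = 0 ; sig = (2; —)
  • {0,1}:  v_{0} + v_{1} = v_{2} ; sig = (2; 1)
  • {0,3}:  v_{0} + v_{3} = v_{4} ; sig = (2; 1)
  • {0,4}:  v_{0} + v_{4} = v_{1} ; sig = (2; 1)
  • {1,5}:  v_{1} + v_{5} = v_{4} ; sig = (2; 1)
  • {1,7}:  v_{1} + v_{7} = v_{0} ; sig = (2; 1)
  • {2,5}:  v_{2} + v_{5} = v_{1} ; sig = (2; 1)
  • {3,4}:  v_{3} + v_{4} = v_{6} ; sig = (2; 1)
  • {3,7}:  v_{3} + v_{7} = v_{5} ; sig = (2; 1)
  • {4,5}:  v_{4} + v_{5} = v_{3} ; sig = (2; 1)
  • {6,7}:  v_{6} + v_{7} = v_{3} ; sig = (2; 1)
  • {2,3}:  v_{2} + v_{3} = v_{1} + v_{4} ; sig = (2; 1,1)
  • {2,6}:  v_{2} + v_{6} = v_{1} + 2·v_{4} ; sig = (2; 1,2)
  • {0,6}:  v_{0} + v_{6} = 2·v_{4} ; sig = (2; 2)
  • {1,3}:  v_{1} + v_{3} = 2·v_{4} ; sig = (2; 2)
  • {2,4}:  v_{2} + v_{4} = 2·v_{1} ; sig = (2; 2)
  • {2,7}:  v_{2} + v_{7} = 2·v_{0} ; sig = (2; 2)
  • {5,6}:  v_{5} + v_{6} = 2·v_{3} ; sig = (2; 2)
  • {1,6}:  v_{1} + v_{6} = 3·v_{4} ; sig = (2; 3)

so the primitive-relation signature multiset is
    (2; —)
    (2; —)
    (2; 1)
    (2; 1)
    (2; 1)
    (2; 1)
    (2; 1)
    (2; 1)
    (2; 1)
    (2; 1)
    (2; 1)
    (2; 1)
    (2; 1,1)
    (2; 1,2)
    (2; 2)
    (2; 2)
    (2; 2)
    (2; 2)
    (2; 2)
    (2; 3)
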